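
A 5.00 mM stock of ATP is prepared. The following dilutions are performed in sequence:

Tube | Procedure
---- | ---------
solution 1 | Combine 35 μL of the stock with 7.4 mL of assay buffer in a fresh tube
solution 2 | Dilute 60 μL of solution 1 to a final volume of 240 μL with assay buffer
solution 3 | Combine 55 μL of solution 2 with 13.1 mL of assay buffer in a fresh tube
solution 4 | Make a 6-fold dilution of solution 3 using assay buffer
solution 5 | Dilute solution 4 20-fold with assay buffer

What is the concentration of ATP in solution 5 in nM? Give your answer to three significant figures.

Step 1: 35 μL + 7.4 mL = 7435 μL total → factor 7435/35 = 212.43
Step 2: 60 μL brought to 240 μL → factor 240/60 = 4
Step 3: 55 μL + 13.1 mL = 13155 μL total → factor 13155/55 = 239.18
Step 4: 6-fold → factor 6
Step 5: 20-fold → factor 20
Overall dilution factor = 212.43 × 4 × 239.18 × 6 × 20 = 2.4388 × 10^7
Final = 5.00 mM / 2.4388 × 10^7 = 2.050 × 10^-7 mM = 0.205 nM

0.205 nM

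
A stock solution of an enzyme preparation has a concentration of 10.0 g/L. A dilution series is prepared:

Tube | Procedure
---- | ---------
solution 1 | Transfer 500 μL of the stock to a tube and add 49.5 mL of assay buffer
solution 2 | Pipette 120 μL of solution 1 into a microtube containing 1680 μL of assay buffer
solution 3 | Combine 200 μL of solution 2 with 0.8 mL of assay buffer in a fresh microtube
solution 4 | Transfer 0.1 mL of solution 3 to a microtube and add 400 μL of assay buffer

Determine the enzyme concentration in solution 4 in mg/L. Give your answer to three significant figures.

0.267 mg/L

Step 1: 500 μL + 49.5 mL = 50000 μL total → factor 50000/500 = 100
Step 2: 120 μL + 1680 μL = 1800 μL total → factor 1800/120 = 15
Step 3: 200 μL + 0.8 mL = 1000 μL total → factor 1000/200 = 5
Step 4: 0.1 mL + 400 μL = 0.5 mL total → factor 0.5/0.1 = 5
Overall dilution factor = 100 × 15 × 5 × 5 = 37500
Final = 10.0 g/L / 37500 = 0.0002667 g/L = 0.267 mg/L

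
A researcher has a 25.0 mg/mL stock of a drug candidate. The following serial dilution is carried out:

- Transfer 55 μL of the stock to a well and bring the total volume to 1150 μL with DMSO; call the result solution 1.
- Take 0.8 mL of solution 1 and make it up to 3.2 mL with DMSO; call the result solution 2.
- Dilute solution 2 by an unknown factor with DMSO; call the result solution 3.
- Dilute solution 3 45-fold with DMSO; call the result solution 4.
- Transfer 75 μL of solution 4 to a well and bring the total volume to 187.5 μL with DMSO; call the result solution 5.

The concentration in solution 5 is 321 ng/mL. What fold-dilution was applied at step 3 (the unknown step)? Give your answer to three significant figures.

8.28-fold

Step 1: 55 μL brought to 1150 μL → factor 1150/55 = 20.909
Step 2: 0.8 mL brought to 3.2 mL → factor 3.2/0.8 = 4
Step 3: unknown factor x
Step 4: 45-fold → factor 45
Step 5: 75 μL brought to 187.5 μL → factor 187.5/75 = 2.5
Product of known-step factors = 9409.1
Overall factor = 25.0 mg/mL / (321 ng/mL) = 77882
x = 77882 / 9409.1 = 8.28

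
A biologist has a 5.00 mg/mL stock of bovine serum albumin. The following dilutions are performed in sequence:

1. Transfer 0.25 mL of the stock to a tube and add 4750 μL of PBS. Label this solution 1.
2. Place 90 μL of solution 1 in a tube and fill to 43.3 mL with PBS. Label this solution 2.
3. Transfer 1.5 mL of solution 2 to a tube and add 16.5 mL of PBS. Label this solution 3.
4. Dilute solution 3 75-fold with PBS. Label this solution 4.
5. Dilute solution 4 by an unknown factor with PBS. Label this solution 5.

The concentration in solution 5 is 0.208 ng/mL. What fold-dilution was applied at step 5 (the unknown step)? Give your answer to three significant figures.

2.78-fold

Step 1: 0.25 mL + 4750 μL = 5 mL total → factor 5/0.25 = 20
Step 2: 90 μL brought to 43.3 mL → factor 43300/90 = 481.11
Step 3: 1.5 mL + 16.5 mL = 18 mL total → factor 18/1.5 = 12
Step 4: 75-fold → factor 75
Step 5: unknown factor x
Product of known-step factors = 8.66 × 10^6
Overall factor = 5.00 mg/mL / (0.208 ng/mL) = 2.4038 × 10^7
x = 2.4038 × 10^7 / 8.66 × 10^6 = 2.78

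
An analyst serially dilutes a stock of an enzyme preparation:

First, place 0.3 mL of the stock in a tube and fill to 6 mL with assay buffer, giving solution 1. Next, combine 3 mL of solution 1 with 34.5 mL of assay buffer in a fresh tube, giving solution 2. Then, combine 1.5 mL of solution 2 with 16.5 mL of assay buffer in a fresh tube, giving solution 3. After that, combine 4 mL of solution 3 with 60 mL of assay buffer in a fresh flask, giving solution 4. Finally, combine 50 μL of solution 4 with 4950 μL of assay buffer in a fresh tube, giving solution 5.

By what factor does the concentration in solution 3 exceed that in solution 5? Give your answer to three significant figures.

Step 1: 0.3 mL brought to 6 mL → factor 6/0.3 = 20
Step 2: 3 mL + 34.5 mL = 37.5 mL total → factor 37.5/3 = 12.5
Step 3: 1.5 mL + 16.5 mL = 18 mL total → factor 18/1.5 = 12
Step 4: 4 mL + 60 mL = 64 mL total → factor 64/4 = 16
Step 5: 50 μL + 4950 μL = 5000 μL total → factor 5000/50 = 100
Dilution factor to solution 3 = 3000; to solution 5 = 4.8 × 10^6
[solution 3]/[solution 5] = (factor to solution 5)/(factor to solution 3) = 4.8 × 10^6/3000 = 1.60 × 10^3

1.60 × 10^3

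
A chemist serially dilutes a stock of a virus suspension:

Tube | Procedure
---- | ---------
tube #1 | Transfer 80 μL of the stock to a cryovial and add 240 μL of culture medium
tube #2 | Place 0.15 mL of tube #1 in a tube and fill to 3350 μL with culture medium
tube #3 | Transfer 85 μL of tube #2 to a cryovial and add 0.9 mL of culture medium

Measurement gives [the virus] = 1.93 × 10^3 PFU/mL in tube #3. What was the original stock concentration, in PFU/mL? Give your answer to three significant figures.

Step 1: 80 μL + 240 μL = 320 μL total → factor 320/80 = 4
Step 2: 0.15 mL brought to 3350 μL → factor 3.35/0.15 = 22.333
Step 3: 85 μL + 0.9 mL = 985 μL total → factor 985/85 = 11.588
Overall dilution factor = 4 × 22.333 × 11.588 = 1035.2
Stock = 1.93 × 10^3 PFU/mL × 1035.2 = 2.00 × 10^6 PFU/mL

2.00 × 10^6 PFU/mL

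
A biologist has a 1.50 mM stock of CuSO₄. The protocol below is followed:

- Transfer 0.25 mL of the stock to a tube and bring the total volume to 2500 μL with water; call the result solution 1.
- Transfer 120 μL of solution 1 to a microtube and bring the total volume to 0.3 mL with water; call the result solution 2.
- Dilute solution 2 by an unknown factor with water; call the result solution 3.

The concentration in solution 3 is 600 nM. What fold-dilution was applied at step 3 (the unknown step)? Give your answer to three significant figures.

Step 1: 0.25 mL brought to 2500 μL → factor 2.5/0.25 = 10
Step 2: 120 μL brought to 0.3 mL → factor 300/120 = 2.5
Step 3: unknown factor x
Product of known-step factors = 25
Overall factor = 1.50 mM / (600 nM) = 2500
x = 2500 / 25 = 100

100-fold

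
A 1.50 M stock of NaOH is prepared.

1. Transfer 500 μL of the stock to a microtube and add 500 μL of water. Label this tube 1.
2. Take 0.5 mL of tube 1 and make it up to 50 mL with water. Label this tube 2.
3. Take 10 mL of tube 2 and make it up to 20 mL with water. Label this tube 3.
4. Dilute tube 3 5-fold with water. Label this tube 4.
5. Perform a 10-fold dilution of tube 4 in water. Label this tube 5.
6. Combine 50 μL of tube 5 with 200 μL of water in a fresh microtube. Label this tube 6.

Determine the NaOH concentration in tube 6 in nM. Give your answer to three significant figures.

1.50 × 10^4 nM

Step 1: 500 μL + 500 μL = 1000 μL total → factor 1000/500 = 2
Step 2: 0.5 mL brought to 50 mL → factor 50/0.5 = 100
Step 3: 10 mL brought to 20 mL → factor 20/10 = 2
Step 4: 5-fold → factor 5
Step 5: 10-fold → factor 10
Step 6: 50 μL + 200 μL = 250 μL total → factor 250/50 = 5
Overall dilution factor = 2 × 100 × 2 × 5 × 10 × 5 = 1 × 10^5
Final = 1.50 M / 1 × 10^5 = 1.500 × 10^-5 M = 1.50 × 10^4 nM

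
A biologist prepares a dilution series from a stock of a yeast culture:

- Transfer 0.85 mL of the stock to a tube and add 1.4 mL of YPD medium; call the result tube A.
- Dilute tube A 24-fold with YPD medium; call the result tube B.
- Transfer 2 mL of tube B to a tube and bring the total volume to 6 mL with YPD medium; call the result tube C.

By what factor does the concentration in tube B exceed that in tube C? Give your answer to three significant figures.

3.00

Step 1: 0.85 mL + 1.4 mL = 2.25 mL total → factor 2.25/0.85 = 2.6471
Step 2: 24-fold → factor 24
Step 3: 2 mL brought to 6 mL → factor 6/2 = 3
Dilution factor to tube B = 63.529; to tube C = 190.59
[tube B]/[tube C] = (factor to tube C)/(factor to tube B) = 190.59/63.529 = 3.00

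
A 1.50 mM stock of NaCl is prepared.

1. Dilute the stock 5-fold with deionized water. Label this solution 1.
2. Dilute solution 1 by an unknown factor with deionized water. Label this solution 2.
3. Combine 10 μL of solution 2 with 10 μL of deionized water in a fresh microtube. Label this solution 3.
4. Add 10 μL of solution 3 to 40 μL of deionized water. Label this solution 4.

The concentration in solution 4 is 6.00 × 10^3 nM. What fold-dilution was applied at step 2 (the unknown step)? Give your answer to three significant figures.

Step 1: 5-fold → factor 5
Step 2: unknown factor x
Step 3: 10 μL + 10 μL = 20 μL total → factor 20/10 = 2
Step 4: 10 μL + 40 μL = 50 μL total → factor 50/10 = 5
Product of known-step factors = 50
Overall factor = 1.50 mM / (6.00 × 10^3 nM) = 250
x = 250 / 50 = 5.00

5.00-fold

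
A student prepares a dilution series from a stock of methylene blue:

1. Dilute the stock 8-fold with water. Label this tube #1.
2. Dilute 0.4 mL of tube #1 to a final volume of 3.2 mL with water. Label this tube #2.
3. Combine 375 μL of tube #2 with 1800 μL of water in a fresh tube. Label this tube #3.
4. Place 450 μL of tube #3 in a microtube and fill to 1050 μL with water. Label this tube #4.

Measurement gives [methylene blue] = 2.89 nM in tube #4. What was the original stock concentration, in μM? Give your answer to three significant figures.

2.50 μM

Step 1: 8-fold → factor 8
Step 2: 0.4 mL brought to 3.2 mL → factor 3.2/0.4 = 8
Step 3: 375 μL + 1800 μL = 2175 μL total → factor 2175/375 = 5.8
Step 4: 450 μL brought to 1050 μL → factor 1050/450 = 2.3333
Overall dilution factor = 8 × 8 × 5.8 × 2.3333 = 866.13
Stock = 2.89 nM × 866.13 = 2503 nM = 2.50 μM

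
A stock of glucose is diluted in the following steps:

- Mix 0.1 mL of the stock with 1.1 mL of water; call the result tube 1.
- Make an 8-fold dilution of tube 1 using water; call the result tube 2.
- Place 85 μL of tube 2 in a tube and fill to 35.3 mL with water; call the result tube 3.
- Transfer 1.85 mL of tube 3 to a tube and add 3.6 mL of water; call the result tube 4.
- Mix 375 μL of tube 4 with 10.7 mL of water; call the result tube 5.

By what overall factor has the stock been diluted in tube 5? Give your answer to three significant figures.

3.47 × 10^6

Step 1: 0.1 mL + 1.1 mL = 1.2 mL total → factor 1.2/0.1 = 12
Step 2: 8-fold → factor 8
Step 3: 85 μL brought to 35.3 mL → factor 35300/85 = 415.29
Step 4: 1.85 mL + 3.6 mL = 5.45 mL total → factor 5.45/1.85 = 2.9459
Step 5: 375 μL + 10.7 mL = 11075 μL total → factor 11075/375 = 29.533
Overall dilution factor = 12 × 8 × 415.29 × 2.9459 × 29.533 = 3.4687 × 10^6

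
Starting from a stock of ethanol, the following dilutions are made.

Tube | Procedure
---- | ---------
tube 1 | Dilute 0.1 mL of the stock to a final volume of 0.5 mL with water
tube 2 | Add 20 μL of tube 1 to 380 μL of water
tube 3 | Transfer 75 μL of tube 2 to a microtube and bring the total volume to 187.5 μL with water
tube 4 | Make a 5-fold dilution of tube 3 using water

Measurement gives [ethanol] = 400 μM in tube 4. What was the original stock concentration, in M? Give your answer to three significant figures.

0.500 M

Step 1: 0.1 mL brought to 0.5 mL → factor 0.5/0.1 = 5
Step 2: 20 μL + 380 μL = 400 μL total → factor 400/20 = 20
Step 3: 75 μL brought to 187.5 μL → factor 187.5/75 = 2.5
Step 4: 5-fold → factor 5
Overall dilution factor = 5 × 20 × 2.5 × 5 = 1250
Stock = 400 μM × 1250 = 5.000 × 10^5 μM = 0.500 M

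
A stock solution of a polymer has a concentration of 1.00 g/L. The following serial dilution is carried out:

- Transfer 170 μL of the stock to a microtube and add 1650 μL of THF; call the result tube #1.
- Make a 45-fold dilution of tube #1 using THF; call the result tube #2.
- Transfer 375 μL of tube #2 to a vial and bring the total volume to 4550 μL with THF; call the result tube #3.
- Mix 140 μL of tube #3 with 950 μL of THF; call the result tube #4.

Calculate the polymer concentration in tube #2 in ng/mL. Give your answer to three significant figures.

Step 1: 170 μL + 1650 μL = 1820 μL total → factor 1820/170 = 10.706
Step 2: 45-fold → factor 45
Dilution factor through tube #2 = 10.706 × 45 = 481.76
[tube #2] = 1.00 g/L / 481.76 = 0.002076 g/L = 2.08 × 10^3 ng/mL

2.08 × 10^3 ng/mL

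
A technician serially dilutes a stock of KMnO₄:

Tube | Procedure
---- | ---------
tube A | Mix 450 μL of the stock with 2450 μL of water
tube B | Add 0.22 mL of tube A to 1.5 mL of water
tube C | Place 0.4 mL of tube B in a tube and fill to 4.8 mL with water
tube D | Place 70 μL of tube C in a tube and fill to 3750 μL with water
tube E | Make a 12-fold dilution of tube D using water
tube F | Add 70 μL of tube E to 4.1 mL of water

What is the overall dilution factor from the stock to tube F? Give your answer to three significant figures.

Step 1: 450 μL + 2450 μL = 2900 μL total → factor 2900/450 = 6.4444
Step 2: 0.22 mL + 1.5 mL = 1.72 mL total → factor 1.72/0.22 = 7.8182
Step 3: 0.4 mL brought to 4.8 mL → factor 4.8/0.4 = 12
Step 4: 70 μL brought to 3750 μL → factor 3750/70 = 53.571
Step 5: 12-fold → factor 12
Step 6: 70 μL + 4.1 mL = 4170 μL total → factor 4170/70 = 59.571
Overall dilution factor = 6.4444 × 7.8182 × 12 × 53.571 × 12 × 59.571 = 2.3154 × 10^7

2.32 × 10^7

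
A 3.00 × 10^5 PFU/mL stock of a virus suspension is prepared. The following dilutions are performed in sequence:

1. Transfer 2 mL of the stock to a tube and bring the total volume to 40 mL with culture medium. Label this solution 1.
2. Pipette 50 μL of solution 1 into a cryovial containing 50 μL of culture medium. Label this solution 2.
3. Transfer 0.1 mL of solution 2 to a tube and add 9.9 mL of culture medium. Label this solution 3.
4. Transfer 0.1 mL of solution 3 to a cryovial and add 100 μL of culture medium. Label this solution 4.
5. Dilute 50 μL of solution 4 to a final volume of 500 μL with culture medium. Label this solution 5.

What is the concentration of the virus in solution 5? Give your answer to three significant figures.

Step 1: 2 mL brought to 40 mL → factor 40/2 = 20
Step 2: 50 μL + 50 μL = 100 μL total → factor 100/50 = 2
Step 3: 0.1 mL + 9.9 mL = 10 mL total → factor 10/0.1 = 100
Step 4: 0.1 mL + 100 μL = 0.2 mL total → factor 0.2/0.1 = 2
Step 5: 50 μL brought to 500 μL → factor 500/50 = 10
Overall dilution factor = 20 × 2 × 100 × 2 × 10 = 80000
Final = 3.00 × 10^5 PFU/mL / 80000 = 3.75 PFU/mL

3.75 PFU/mL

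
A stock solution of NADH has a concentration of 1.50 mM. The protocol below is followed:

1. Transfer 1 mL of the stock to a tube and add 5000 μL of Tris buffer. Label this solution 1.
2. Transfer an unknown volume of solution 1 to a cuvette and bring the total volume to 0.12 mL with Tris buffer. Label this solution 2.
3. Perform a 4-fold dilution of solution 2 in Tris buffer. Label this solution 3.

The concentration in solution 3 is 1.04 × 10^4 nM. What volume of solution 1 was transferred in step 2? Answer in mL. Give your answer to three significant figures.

Step 1: 1 mL + 5000 μL = 6 mL total → factor 6/1 = 6
Step 2: v brought to 0.12 mL → factor = 0.12 mL/v
Step 3: 4-fold → factor 4
Product of known-step factors = 24
Overall factor = 1.50 mM / (1.04 × 10^4 nM) = 144.23
Step-2 factor = 144.23 / 24 = 6.0096
v = 0.12 mL / 6.0096 = 0.0200 mL

0.0200 mL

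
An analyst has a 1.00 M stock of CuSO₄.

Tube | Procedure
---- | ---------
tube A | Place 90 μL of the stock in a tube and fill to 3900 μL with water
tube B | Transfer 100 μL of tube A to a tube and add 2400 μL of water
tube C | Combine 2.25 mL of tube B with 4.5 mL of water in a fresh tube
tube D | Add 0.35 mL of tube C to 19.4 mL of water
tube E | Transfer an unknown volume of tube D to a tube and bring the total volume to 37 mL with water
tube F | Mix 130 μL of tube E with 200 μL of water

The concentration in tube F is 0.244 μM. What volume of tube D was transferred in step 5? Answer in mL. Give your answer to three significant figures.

4.20 mL

Step 1: 90 μL brought to 3900 μL → factor 3900/90 = 43.333
Step 2: 100 μL + 2400 μL = 2500 μL total → factor 2500/100 = 25
Step 3: 2.25 mL + 4.5 mL = 6.75 mL total → factor 6.75/2.25 = 3
Step 4: 0.35 mL + 19.4 mL = 19.75 mL total → factor 19.75/0.35 = 56.429
Step 5: v brought to 37 mL → factor = 37 mL/v
Step 6: 130 μL + 200 μL = 330 μL total → factor 330/130 = 2.5385
Product of known-step factors = 4.6554 × 10^5
Overall factor = 1.00 M / (0.244 μM) = 4.0984 × 10^6
Step-5 factor = 4.0984 × 10^6 / 4.6554 × 10^5 = 8.8035
v = 37 mL / 8.8035 = 4.20 mL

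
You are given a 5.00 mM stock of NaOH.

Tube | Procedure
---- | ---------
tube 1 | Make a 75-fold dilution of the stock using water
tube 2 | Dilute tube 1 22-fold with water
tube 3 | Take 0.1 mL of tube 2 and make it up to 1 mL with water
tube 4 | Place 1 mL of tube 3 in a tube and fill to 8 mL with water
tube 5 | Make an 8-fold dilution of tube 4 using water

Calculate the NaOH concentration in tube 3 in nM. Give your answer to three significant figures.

303 nM

Step 1: 75-fold → factor 75
Step 2: 22-fold → factor 22
Step 3: 0.1 mL brought to 1 mL → factor 1/0.1 = 10
Dilution factor through tube 3 = 75 × 22 × 10 = 16500
[tube 3] = 5.00 mM / 16500 = 0.0003030 mM = 303 nM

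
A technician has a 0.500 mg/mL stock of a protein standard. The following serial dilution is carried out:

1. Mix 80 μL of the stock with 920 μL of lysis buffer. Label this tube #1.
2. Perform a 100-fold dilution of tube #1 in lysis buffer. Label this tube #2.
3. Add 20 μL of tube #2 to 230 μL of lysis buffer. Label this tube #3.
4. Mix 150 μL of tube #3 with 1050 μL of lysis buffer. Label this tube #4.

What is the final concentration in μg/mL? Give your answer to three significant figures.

0.00400 μg/mL

Step 1: 80 μL + 920 μL = 1000 μL total → factor 1000/80 = 12.5
Step 2: 100-fold → factor 100
Step 3: 20 μL + 230 μL = 250 μL total → factor 250/20 = 12.5
Step 4: 150 μL + 1050 μL = 1200 μL total → factor 1200/150 = 8
Overall dilution factor = 12.5 × 100 × 12.5 × 8 = 1.25 × 10^5
Final = 0.500 mg/mL / 1.25 × 10^5 = 4.000 × 10^-6 mg/mL = 0.00400 μg/mL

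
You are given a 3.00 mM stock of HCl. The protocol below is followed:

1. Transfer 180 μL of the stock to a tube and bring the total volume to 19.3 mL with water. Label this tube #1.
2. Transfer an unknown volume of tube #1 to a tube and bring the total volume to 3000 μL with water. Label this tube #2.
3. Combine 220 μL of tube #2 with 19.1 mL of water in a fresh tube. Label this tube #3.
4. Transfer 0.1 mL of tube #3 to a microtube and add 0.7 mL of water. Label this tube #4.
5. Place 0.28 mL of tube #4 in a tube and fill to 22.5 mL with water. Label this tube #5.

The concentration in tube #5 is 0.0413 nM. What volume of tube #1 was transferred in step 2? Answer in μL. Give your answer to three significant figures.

Step 1: 180 μL brought to 19.3 mL → factor 19300/180 = 107.22
Step 2: v brought to 3000 μL → factor = 3000 μL/v
Step 3: 220 μL + 19.1 mL = 19320 μL total → factor 19320/220 = 87.818
Step 4: 0.1 mL + 0.7 mL = 0.8 mL total → factor 0.8/0.1 = 8
Step 5: 0.28 mL brought to 22.5 mL → factor 22.5/0.28 = 80.357
Product of known-step factors = 6.0532 × 10^6
Overall factor = 3.00 mM / (0.0413 nM) = 7.2639 × 10^7
Step-2 factor = 7.2639 × 10^7 / 6.0532 × 10^6 = 12
v = 3000 μL / 12 = 250 μL

250 μL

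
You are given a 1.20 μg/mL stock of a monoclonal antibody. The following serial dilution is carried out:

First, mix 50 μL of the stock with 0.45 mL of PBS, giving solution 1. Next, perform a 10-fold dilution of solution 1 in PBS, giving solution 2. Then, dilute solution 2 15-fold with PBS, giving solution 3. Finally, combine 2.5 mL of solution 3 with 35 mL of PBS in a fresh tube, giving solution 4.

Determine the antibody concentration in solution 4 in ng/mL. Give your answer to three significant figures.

Step 1: 50 μL + 0.45 mL = 500 μL total → factor 500/50 = 10
Step 2: 10-fold → factor 10
Step 3: 15-fold → factor 15
Step 4: 2.5 mL + 35 mL = 37.5 mL total → factor 37.5/2.5 = 15
Overall dilution factor = 10 × 10 × 15 × 15 = 22500
Final = 1.20 μg/mL / 22500 = 5.333 × 10^-5 μg/mL = 0.0533 ng/mL

0.0533 ng/mL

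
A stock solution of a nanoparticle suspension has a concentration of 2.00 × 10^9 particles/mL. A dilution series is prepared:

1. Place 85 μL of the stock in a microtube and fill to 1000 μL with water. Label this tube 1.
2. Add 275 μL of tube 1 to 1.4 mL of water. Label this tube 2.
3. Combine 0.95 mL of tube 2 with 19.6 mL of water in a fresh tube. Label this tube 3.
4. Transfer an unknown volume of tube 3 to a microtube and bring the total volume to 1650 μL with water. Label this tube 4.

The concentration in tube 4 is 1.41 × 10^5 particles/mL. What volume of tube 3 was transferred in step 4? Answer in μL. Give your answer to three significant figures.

180 μL

Step 1: 85 μL brought to 1000 μL → factor 1000/85 = 11.765
Step 2: 275 μL + 1.4 mL = 1675 μL total → factor 1675/275 = 6.0909
Step 3: 0.95 mL + 19.6 mL = 20.55 mL total → factor 20.55/0.95 = 21.632
Step 4: v brought to 1650 μL → factor = 1650 μL/v
Product of known-step factors = 1550.1
Overall factor = 2.00 × 10^9 particles/mL / (1.41 × 10^5 particles/mL) = 14184
Step-4 factor = 14184 / 1550.1 = 9.1508
v = 1650 μL / 9.1508 = 180 μL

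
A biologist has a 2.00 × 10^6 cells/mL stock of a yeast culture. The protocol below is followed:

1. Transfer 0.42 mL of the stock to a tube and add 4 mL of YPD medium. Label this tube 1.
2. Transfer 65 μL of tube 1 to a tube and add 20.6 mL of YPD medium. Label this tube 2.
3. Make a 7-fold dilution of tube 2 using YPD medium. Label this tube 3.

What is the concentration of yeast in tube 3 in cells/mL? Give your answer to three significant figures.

Step 1: 0.42 mL + 4 mL = 4.42 mL total → factor 4.42/0.42 = 10.524
Step 2: 65 μL + 20.6 mL = 20665 μL total → factor 20665/65 = 317.92
Step 3: 7-fold → factor 7
Overall dilution factor = 10.524 × 317.92 × 7 = 23420
Final = 2.00 × 10^6 cells/mL / 23420 = 85.4 cells/mL

85.4 cells/mL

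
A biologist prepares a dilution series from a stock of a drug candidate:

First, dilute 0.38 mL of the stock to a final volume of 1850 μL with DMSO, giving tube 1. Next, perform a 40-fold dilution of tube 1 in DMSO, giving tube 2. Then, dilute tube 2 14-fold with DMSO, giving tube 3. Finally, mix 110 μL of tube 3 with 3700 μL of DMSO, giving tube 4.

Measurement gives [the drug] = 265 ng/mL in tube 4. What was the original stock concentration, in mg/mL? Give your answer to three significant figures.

Step 1: 0.38 mL brought to 1850 μL → factor 1.85/0.38 = 4.8684
Step 2: 40-fold → factor 40
Step 3: 14-fold → factor 14
Step 4: 110 μL + 3700 μL = 3810 μL total → factor 3810/110 = 34.636
Overall dilution factor = 4.8684 × 40 × 14 × 34.636 = 94430
Stock = 265 ng/mL × 94430 = 2.502 × 10^7 ng/mL = 25.0 mg/mL

25.0 mg/mL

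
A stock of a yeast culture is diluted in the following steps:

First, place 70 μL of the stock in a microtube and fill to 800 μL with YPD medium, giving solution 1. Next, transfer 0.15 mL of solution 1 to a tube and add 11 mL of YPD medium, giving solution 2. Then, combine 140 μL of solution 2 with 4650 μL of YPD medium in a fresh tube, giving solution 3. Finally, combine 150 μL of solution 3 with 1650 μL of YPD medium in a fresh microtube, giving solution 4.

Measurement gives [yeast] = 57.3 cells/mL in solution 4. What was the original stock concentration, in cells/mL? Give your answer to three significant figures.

Step 1: 70 μL brought to 800 μL → factor 800/70 = 11.429
Step 2: 0.15 mL + 11 mL = 11.15 mL total → factor 11.15/0.15 = 74.333
Step 3: 140 μL + 4650 μL = 4790 μL total → factor 4790/140 = 34.214
Step 4: 150 μL + 1650 μL = 1800 μL total → factor 1800/150 = 12
Overall dilution factor = 11.429 × 74.333 × 34.214 × 12 = 3.4879 × 10^5
Stock = 57.3 cells/mL × 3.4879 × 10^5 = 2.00 × 10^7 cells/mL

2.00 × 10^7 cells/mL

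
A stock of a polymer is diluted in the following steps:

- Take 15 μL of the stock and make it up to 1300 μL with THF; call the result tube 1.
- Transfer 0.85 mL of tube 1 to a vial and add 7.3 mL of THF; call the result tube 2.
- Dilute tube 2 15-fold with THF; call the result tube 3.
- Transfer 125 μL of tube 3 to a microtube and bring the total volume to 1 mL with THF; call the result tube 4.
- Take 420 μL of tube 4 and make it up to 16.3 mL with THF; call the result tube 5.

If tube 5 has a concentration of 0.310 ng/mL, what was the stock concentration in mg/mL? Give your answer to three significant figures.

Step 1: 15 μL brought to 1300 μL → factor 1300/15 = 86.667
Step 2: 0.85 mL + 7.3 mL = 8.15 mL total → factor 8.15/0.85 = 9.5882
Step 3: 15-fold → factor 15
Step 4: 125 μL brought to 1 mL → factor 1000/125 = 8
Step 5: 420 μL brought to 16.3 mL → factor 16300/420 = 38.81
Overall dilution factor = 86.667 × 9.5882 × 15 × 8 × 38.81 = 3.87 × 10^6
Stock = 0.310 ng/mL × 3.87 × 10^6 = 1.200 × 10^6 ng/mL = 1.20 mg/mL

1.20 mg/mL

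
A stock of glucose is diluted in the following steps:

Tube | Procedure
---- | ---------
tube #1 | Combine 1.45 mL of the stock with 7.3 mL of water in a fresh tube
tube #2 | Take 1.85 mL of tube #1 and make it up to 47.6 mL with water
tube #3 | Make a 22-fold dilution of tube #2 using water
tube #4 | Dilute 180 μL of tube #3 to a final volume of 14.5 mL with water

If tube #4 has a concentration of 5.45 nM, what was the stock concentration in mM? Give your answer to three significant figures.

1.50 mM

Step 1: 1.45 mL + 7.3 mL = 8.75 mL total → factor 8.75/1.45 = 6.0345
Step 2: 1.85 mL brought to 47.6 mL → factor 47.6/1.85 = 25.73
Step 3: 22-fold → factor 22
Step 4: 180 μL brought to 14.5 mL → factor 14500/180 = 80.556
Overall dilution factor = 6.0345 × 25.73 × 22 × 80.556 = 2.7517 × 10^5
Stock = 5.45 nM × 2.7517 × 10^5 = 1.500 × 10^6 nM = 1.50 mM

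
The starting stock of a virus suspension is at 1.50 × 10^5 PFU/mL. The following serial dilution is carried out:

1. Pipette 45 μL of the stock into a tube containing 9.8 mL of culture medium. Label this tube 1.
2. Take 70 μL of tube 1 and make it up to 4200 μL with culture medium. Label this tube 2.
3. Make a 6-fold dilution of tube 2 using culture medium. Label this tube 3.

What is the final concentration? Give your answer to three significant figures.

Step 1: 45 μL + 9.8 mL = 9845 μL total → factor 9845/45 = 218.78
Step 2: 70 μL brought to 4200 μL → factor 4200/70 = 60
Step 3: 6-fold → factor 6
Overall dilution factor = 218.78 × 60 × 6 = 78760
Final = 1.50 × 10^5 PFU/mL / 78760 = 1.90 PFU/mL

1.90 PFU/mL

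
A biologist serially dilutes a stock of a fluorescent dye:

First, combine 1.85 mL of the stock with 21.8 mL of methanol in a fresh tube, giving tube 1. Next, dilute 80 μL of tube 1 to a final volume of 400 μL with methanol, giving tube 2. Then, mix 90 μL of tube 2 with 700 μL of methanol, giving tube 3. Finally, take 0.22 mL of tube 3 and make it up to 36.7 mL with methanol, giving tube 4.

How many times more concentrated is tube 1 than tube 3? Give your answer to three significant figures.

43.9

Step 1: 1.85 mL + 21.8 mL = 23.65 mL total → factor 23.65/1.85 = 12.784
Step 2: 80 μL brought to 400 μL → factor 400/80 = 5
Step 3: 90 μL + 700 μL = 790 μL total → factor 790/90 = 8.7778
Dilution factor to tube 1 = 12.784; to tube 3 = 561.07
[tube 1]/[tube 3] = (factor to tube 3)/(factor to tube 1) = 561.07/12.784 = 43.9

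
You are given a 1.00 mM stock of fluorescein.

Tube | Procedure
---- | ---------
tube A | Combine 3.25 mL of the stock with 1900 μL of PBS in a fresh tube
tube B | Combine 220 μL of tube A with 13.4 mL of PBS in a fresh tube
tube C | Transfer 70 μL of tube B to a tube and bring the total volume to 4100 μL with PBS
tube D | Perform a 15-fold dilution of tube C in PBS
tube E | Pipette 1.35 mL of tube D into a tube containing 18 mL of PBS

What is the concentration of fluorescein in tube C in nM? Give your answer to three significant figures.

Step 1: 3.25 mL + 1900 μL = 5.15 mL total → factor 5.15/3.25 = 1.5846
Step 2: 220 μL + 13.4 mL = 13620 μL total → factor 13620/220 = 61.909
Step 3: 70 μL brought to 4100 μL → factor 4100/70 = 58.571
Dilution factor through tube C = 1.5846 × 61.909 × 58.571 = 5746
[tube C] = 1.00 mM / 5746 = 0.0001740 mM = 174 nM

174 nM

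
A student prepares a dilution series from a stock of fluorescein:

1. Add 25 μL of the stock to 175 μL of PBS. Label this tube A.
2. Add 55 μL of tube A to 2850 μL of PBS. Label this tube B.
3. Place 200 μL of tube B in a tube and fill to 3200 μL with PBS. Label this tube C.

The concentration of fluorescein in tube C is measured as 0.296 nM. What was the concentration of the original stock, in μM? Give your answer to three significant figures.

2.00 μM

Step 1: 25 μL + 175 μL = 200 μL total → factor 200/25 = 8
Step 2: 55 μL + 2850 μL = 2905 μL total → factor 2905/55 = 52.818
Step 3: 200 μL brought to 3200 μL → factor 3200/200 = 16
Overall dilution factor = 8 × 52.818 × 16 = 6760.7
Stock = 0.296 nM × 6760.7 = 2001 nM = 2.00 μM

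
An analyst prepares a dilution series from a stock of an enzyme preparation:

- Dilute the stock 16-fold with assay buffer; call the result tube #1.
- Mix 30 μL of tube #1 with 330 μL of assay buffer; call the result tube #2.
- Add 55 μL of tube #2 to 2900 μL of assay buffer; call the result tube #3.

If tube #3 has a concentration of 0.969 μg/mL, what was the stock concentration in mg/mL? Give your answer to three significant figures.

10.0 mg/mL

Step 1: 16-fold → factor 16
Step 2: 30 μL + 330 μL = 360 μL total → factor 360/30 = 12
Step 3: 55 μL + 2900 μL = 2955 μL total → factor 2955/55 = 53.727
Overall dilution factor = 16 × 12 × 53.727 = 10316
Stock = 0.969 μg/mL × 10316 = 9996 μg/mL = 10.0 mg/mL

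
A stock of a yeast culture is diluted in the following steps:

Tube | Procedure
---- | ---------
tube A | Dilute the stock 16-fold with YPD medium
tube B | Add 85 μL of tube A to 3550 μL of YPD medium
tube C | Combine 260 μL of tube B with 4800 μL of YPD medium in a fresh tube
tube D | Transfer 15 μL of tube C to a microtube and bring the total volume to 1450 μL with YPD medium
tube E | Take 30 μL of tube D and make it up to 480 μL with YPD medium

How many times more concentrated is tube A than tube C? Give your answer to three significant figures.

Step 1: 16-fold → factor 16
Step 2: 85 μL + 3550 μL = 3635 μL total → factor 3635/85 = 42.765
Step 3: 260 μL + 4800 μL = 5060 μL total → factor 5060/260 = 19.462
Dilution factor to tube A = 16; to tube C = 13316
[tube A]/[tube C] = (factor to tube C)/(factor to tube A) = 13316/16 = 832

832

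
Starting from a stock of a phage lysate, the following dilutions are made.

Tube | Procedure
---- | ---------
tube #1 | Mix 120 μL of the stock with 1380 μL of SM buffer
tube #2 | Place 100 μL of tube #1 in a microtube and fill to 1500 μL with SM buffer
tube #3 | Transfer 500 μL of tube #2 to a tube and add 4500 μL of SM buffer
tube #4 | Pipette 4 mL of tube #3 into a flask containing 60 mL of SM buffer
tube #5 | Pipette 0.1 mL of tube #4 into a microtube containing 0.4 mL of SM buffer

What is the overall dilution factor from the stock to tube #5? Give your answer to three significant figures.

Step 1: 120 μL + 1380 μL = 1500 μL total → factor 1500/120 = 12.5
Step 2: 100 μL brought to 1500 μL → factor 1500/100 = 15
Step 3: 500 μL + 4500 μL = 5000 μL total → factor 5000/500 = 10
Step 4: 4 mL + 60 mL = 64 mL total → factor 64/4 = 16
Step 5: 0.1 mL + 0.4 mL = 0.5 mL total → factor 0.5/0.1 = 5
Overall dilution factor = 12.5 × 15 × 10 × 16 × 5 = 1.5 × 10^5

1.50 × 10^5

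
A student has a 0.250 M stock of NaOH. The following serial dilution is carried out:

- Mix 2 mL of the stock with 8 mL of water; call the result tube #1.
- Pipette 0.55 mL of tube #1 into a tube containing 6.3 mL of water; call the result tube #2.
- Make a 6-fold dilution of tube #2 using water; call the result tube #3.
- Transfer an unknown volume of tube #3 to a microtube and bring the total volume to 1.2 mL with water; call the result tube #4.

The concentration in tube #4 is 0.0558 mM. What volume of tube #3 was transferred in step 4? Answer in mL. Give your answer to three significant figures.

Step 1: 2 mL + 8 mL = 10 mL total → factor 10/2 = 5
Step 2: 0.55 mL + 6.3 mL = 6.85 mL total → factor 6.85/0.55 = 12.455
Step 3: 6-fold → factor 6
Step 4: v brought to 1.2 mL → factor = 1.2 mL/v
Product of known-step factors = 373.64
Overall factor = 0.250 M / (0.0558 mM) = 4480.3
Step-4 factor = 4480.3 / 373.64 = 11.991
v = 1.2 mL / 11.991 = 0.100 mL

0.100 mL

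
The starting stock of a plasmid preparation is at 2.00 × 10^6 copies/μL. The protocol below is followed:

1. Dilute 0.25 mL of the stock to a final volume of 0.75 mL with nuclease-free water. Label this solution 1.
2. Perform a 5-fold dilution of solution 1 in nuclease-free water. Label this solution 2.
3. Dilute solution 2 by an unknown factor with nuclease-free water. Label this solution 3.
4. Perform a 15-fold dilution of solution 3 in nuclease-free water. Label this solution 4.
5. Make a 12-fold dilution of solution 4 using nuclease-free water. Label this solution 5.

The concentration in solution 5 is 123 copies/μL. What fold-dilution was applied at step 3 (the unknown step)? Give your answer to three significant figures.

6.02-fold

Step 1: 0.25 mL brought to 0.75 mL → factor 0.75/0.25 = 3
Step 2: 5-fold → factor 5
Step 3: unknown factor x
Step 4: 15-fold → factor 15
Step 5: 12-fold → factor 12
Product of known-step factors = 2700
Overall factor = 2.00 × 10^6 copies/μL / (123 copies/μL) = 16260
x = 16260 / 2700 = 6.02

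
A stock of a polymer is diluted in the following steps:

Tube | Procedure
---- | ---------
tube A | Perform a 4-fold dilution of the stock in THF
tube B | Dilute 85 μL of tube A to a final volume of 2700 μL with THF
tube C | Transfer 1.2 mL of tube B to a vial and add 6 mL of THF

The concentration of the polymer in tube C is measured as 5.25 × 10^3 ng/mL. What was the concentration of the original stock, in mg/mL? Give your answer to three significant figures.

4.00 mg/mL

Step 1: 4-fold → factor 4
Step 2: 85 μL brought to 2700 μL → factor 2700/85 = 31.765
Step 3: 1.2 mL + 6 mL = 7.2 mL total → factor 7.2/1.2 = 6
Overall dilution factor = 4 × 31.765 × 6 = 762.35
Stock = 5.25 × 10^3 ng/mL × 762.35 = 4.002 × 10^6 ng/mL = 4.00 mg/mL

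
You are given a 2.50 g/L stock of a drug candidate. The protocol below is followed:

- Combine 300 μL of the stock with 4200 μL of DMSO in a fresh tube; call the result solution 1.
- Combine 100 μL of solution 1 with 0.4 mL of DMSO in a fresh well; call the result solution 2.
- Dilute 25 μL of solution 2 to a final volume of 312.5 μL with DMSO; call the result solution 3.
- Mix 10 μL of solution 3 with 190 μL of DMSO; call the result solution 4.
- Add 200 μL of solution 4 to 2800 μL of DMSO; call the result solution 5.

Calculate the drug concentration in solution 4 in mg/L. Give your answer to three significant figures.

0.133 mg/L

Step 1: 300 μL + 4200 μL = 4500 μL total → factor 4500/300 = 15
Step 2: 100 μL + 0.4 mL = 500 μL total → factor 500/100 = 5
Step 3: 25 μL brought to 312.5 μL → factor 312.5/25 = 12.5
Step 4: 10 μL + 190 μL = 200 μL total → factor 200/10 = 20
Dilution factor through solution 4 = 15 × 5 × 12.5 × 20 = 18750
[solution 4] = 2.50 g/L / 18750 = 0.0001333 g/L = 0.133 mg/L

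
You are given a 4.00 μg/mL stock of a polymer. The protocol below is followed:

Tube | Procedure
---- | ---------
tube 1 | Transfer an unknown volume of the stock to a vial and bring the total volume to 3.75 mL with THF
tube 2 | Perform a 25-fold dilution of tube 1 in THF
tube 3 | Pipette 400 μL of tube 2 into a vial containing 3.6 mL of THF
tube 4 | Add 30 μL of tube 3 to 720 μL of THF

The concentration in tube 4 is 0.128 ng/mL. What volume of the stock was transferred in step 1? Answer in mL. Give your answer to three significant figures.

Step 1: v brought to 3.75 mL → factor = 3.75 mL/v
Step 2: 25-fold → factor 25
Step 3: 400 μL + 3.6 mL = 4000 μL total → factor 4000/400 = 10
Step 4: 30 μL + 720 μL = 750 μL total → factor 750/30 = 25
Product of known-step factors = 6250
Overall factor = 4.00 μg/mL / (0.128 ng/mL) = 31250
Step-1 factor = 31250 / 6250 = 5
v = 3.75 mL / 5 = 0.750 mL

0.750 mL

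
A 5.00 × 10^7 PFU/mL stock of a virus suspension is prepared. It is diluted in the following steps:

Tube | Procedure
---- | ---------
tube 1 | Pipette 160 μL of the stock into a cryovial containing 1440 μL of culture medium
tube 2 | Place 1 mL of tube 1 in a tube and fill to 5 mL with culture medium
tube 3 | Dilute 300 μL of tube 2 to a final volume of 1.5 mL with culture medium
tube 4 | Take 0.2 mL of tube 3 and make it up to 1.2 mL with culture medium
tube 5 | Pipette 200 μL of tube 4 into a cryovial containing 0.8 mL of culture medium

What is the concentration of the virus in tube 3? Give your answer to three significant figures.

Step 1: 160 μL + 1440 μL = 1600 μL total → factor 1600/160 = 10
Step 2: 1 mL brought to 5 mL → factor 5/1 = 5
Step 3: 300 μL brought to 1.5 mL → factor 1500/300 = 5
Dilution factor through tube 3 = 10 × 5 × 5 = 250
[tube 3] = 5.00 × 10^7 PFU/mL / 250 = 2.00 × 10^5 PFU/mL

2.00 × 10^5 PFU/mL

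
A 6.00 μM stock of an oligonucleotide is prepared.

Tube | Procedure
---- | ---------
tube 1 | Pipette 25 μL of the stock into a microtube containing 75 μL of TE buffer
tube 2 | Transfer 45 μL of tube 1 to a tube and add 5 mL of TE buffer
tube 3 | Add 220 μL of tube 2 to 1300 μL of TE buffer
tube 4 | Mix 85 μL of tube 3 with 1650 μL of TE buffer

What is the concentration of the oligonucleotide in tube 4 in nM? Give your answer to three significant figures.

0.0949 nM

Step 1: 25 μL + 75 μL = 100 μL total → factor 100/25 = 4
Step 2: 45 μL + 5 mL = 5045 μL total → factor 5045/45 = 112.11
Step 3: 220 μL + 1300 μL = 1520 μL total → factor 1520/220 = 6.9091
Step 4: 85 μL + 1650 μL = 1735 μL total → factor 1735/85 = 20.412
Overall dilution factor = 4 × 112.11 × 6.9091 × 20.412 = 63243
Final = 6.00 μM / 63243 = 9.487 × 10^-5 μM = 0.0949 nM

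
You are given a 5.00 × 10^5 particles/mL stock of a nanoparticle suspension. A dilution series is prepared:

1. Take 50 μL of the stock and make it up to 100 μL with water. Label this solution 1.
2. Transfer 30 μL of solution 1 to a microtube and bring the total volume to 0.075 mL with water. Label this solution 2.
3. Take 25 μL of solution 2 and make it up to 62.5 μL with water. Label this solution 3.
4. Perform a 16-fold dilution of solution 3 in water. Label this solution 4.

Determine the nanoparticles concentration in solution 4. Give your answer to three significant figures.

2.50 × 10^3 particles/mL

Step 1: 50 μL brought to 100 μL → factor 100/50 = 2
Step 2: 30 μL brought to 0.075 mL → factor 75/30 = 2.5
Step 3: 25 μL brought to 62.5 μL → factor 62.5/25 = 2.5
Step 4: 16-fold → factor 16
Overall dilution factor = 2 × 2.5 × 2.5 × 16 = 200
Final = 5.00 × 10^5 particles/mL / 200 = 2.50 × 10^3 particles/mL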